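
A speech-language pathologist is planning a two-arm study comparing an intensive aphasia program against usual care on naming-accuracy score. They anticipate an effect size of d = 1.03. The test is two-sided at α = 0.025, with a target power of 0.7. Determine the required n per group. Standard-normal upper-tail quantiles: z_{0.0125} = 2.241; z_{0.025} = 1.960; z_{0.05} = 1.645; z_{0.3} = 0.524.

n = 15 per group

For two independent groups with equal n: n = 2·((z_{α/2} + z_β) / d)².
z_{α/2} + z_β = 2.241 + 0.524 = 2.765.
n = 2 × (2.765 / 1.03)² = 2 × 2.684² = 2 × 7.21 = 14.4.
Round up to the next whole participant.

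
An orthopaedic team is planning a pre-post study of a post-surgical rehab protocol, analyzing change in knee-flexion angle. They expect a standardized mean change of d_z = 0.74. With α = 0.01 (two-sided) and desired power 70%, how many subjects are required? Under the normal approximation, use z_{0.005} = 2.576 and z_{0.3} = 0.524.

n = 18 pairs

For a paired (one-sample on differences) test: n = ((z_{α/2} + z_β) / d)².
z_{α/2} + z_β = 2.576 + 0.524 = 3.100.
n = (3.100 / 0.74)² = 4.189² = 17.55.
Round up.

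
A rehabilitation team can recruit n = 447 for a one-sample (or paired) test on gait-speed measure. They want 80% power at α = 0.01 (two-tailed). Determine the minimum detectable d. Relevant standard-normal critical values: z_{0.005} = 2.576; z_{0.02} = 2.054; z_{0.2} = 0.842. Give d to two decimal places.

For a single sample (or paired design) of n = 447: d_min = (z_{α/2} + z_β)/√n.
z-sum = 2.576 + 0.842 = 3.418.
d_min = 3.418 / √447 = 3.418 / 21.142 = 0.162.

d_min ≈ 0.16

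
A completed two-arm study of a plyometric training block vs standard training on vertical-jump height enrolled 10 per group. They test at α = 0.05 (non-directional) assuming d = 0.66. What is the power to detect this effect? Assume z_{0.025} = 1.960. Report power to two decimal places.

power ≈ 0.31

For two equal groups, power = Φ(d·√(n/2) − z_{α/2}).
d·√(n/2) = 0.66 × √(10/2) = 0.66 × 2.236 = 1.476.
z_β = 1.476 − 1.960 = -0.484.
Power = Φ(-0.484) = 0.314.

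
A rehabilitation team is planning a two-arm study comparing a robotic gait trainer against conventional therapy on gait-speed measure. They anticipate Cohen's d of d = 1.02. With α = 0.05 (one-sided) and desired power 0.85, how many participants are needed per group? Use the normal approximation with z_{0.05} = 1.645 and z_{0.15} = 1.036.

n = 14 per group

For two independent groups with equal n: n = 2·((z_{α} + z_β) / d)².
z_{α} + z_β = 1.645 + 1.036 = 2.681.
n = 2 × (2.681 / 1.02)² = 2 × 2.628² = 2 × 6.91 = 13.8.
Round up to the next whole participant.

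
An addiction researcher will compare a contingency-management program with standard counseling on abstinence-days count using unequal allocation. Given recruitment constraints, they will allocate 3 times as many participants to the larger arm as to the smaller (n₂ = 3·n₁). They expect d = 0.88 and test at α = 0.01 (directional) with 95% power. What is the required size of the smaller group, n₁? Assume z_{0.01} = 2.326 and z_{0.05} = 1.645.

With allocation ratio k = n₂/n₁ = 3, Var(x̄₁−x̄₂) = σ²(1/n₁ + 1/(k·n₁)) = σ²·(k+1)/(k·n₁).
So n₁ = (1 + 1/k)·((z_{α} + z_β)/d)² = 1.333 × (3.971/0.88)².
n₁ = 1.333 × 20.36 = 27.2.
Round up: n₁ = 28, giving n₂ = 3 × 28 = 84.

n₁ = 28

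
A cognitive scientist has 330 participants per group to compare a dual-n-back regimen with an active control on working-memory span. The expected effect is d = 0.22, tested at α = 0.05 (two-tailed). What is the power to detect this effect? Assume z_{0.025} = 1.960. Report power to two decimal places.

power ≈ 0.81

For two equal groups, power = Φ(d·√(n/2) − z_{α/2}).
d·√(n/2) = 0.22 × √(330/2) = 0.22 × 12.845 = 2.826.
z_β = 2.826 − 1.960 = 0.866.
Power = Φ(0.866) = 0.807.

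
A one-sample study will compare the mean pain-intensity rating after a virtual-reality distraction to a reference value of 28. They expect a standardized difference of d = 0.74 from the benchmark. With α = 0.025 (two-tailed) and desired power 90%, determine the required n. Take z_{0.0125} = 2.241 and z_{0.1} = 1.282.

For a one-sample test: n = ((z_{α/2} + z_β) / d)².
z_{α/2} + z_β = 2.241 + 1.282 = 3.523.
n = (3.523 / 0.74)² = 4.761² = 22.67.
Round up.

n = 23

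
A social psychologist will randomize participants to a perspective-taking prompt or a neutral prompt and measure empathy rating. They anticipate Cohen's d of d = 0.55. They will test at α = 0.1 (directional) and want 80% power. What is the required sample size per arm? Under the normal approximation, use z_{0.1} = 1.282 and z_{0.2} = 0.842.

For two independent groups with equal n: n = 2·((z_{α} + z_β) / d)².
z_{α} + z_β = 1.282 + 0.842 = 2.124.
n = 2 × (2.124 / 0.55)² = 2 × 3.862² = 2 × 14.91 = 29.8.
Round up to the next whole participant.

n = 30 per group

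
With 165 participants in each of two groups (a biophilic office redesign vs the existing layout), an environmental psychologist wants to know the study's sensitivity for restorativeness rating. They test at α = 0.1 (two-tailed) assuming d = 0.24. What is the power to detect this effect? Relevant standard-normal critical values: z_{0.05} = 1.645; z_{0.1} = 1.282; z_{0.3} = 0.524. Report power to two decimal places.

power ≈ 0.70

For two equal groups, power = Φ(d·√(n/2) − z_{α/2}).
d·√(n/2) = 0.24 × √(165/2) = 0.24 × 9.083 = 2.180.
z_β = 2.180 − 1.645 = 0.535.
Power = Φ(0.535) = 0.704.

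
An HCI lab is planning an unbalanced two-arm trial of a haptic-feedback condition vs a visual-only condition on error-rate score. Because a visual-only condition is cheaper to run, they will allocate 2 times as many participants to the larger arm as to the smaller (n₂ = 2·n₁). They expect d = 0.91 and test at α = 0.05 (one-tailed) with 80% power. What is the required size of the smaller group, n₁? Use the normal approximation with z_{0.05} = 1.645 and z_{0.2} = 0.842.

n₁ = 12

With allocation ratio k = n₂/n₁ = 2, Var(x̄₁−x̄₂) = σ²(1/n₁ + 1/(k·n₁)) = σ²·(k+1)/(k·n₁).
So n₁ = (1 + 1/k)·((z_{α} + z_β)/d)² = 1.500 × (2.487/0.91)².
n₁ = 1.500 × 7.47 = 11.2.
Round up: n₁ = 12, giving n₂ = 2 × 12 = 24.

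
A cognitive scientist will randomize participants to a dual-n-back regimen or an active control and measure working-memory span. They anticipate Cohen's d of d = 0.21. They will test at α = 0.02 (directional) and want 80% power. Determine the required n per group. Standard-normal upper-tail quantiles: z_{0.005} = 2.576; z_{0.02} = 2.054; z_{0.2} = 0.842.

n = 381 per group

For two independent groups with equal n: n = 2·((z_{α} + z_β) / d)².
z_{α} + z_β = 2.054 + 0.842 = 2.896.
n = 2 × (2.896 / 0.21)² = 2 × 13.790² = 2 × 190.18 = 380.4.
Round up to the next whole participant.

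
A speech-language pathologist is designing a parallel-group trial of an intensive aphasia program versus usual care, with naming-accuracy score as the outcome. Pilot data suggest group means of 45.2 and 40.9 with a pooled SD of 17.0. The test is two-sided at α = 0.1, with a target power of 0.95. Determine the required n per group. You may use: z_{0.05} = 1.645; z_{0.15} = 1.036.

Cohen's d = |M₁ − M₂| / SD_pooled = |45.2 − 40.9| / 17.0 = 4.3 / 17.0 = 0.253.
For two independent groups with equal n: n = 2·((z_{α/2} + z_β) / d)².
z_{α/2} + z_β = 1.645 + 1.645 = 3.290.
n = 2 × (3.290 / 0.253)² = 2 × 13.004² = 2 × 169.10 = 338.2.
Round up to the next whole participant.

n = 339 per group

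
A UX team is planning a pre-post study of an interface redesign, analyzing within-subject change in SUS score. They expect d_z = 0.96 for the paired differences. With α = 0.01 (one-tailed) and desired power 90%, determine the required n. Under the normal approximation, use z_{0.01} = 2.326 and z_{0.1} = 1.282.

For a paired (one-sample on differences) test: n = ((z_{α} + z_β) / d)².
z_{α} + z_β = 2.326 + 1.282 = 3.608.
n = (3.608 / 0.96)² = 3.758² = 14.13.
Round up.

n = 15 pairs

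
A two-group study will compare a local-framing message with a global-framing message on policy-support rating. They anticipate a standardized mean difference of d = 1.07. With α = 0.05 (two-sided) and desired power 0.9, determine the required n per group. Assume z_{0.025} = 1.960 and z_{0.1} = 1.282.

For two independent groups with equal n: n = 2·((z_{α/2} + z_β) / d)².
z_{α/2} + z_β = 1.960 + 1.282 = 3.242.
n = 2 × (3.242 / 1.07)² = 2 × 3.030² = 2 × 9.18 = 18.4.
Round up to the next whole participant.

n = 19 per group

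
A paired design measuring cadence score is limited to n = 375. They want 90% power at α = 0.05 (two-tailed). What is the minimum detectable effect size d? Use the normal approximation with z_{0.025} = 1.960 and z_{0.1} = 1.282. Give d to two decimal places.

d_min ≈ 0.17

For a single sample (or paired design) of n = 375: d_min = (z_{α/2} + z_β)/√n.
z-sum = 1.960 + 1.282 = 3.242.
d_min = 3.242 / √375 = 3.242 / 19.365 = 0.167.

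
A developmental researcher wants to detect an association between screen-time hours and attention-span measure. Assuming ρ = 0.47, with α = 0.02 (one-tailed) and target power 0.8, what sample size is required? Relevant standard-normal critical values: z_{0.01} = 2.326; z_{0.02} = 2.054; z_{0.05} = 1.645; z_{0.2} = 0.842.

Fisher's z: C = ½·ln((1+r)/(1−r)) = ½·ln(2.7736) = 0.5101.
n = ((z_{α} + z_β)/C)² + 3.
(2.054 + 0.842) / 0.5101 = 2.896 / 0.5101 = 5.677.
n = 5.677² + 3 = 32.23 + 3 = 35.2.
Round up.

n = 36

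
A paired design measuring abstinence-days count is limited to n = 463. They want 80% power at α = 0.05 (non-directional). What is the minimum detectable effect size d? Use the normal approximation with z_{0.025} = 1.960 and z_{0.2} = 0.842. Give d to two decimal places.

For a single sample (or paired design) of n = 463: d_min = (z_{α/2} + z_β)/√n.
z-sum = 1.960 + 0.842 = 2.802.
d_min = 2.802 / √463 = 2.802 / 21.517 = 0.130.

d_min ≈ 0.13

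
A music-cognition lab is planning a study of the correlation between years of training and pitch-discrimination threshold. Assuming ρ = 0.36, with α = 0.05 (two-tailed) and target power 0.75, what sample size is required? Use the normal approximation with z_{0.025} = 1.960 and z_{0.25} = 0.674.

Fisher's z: C = ½·ln((1+r)/(1−r)) = ½·ln(2.1250) = 0.3769.
n = ((z_{α/2} + z_β)/C)² + 3.
(1.960 + 0.674) / 0.3769 = 2.634 / 0.3769 = 6.989.
n = 6.989² + 3 = 48.84 + 3 = 51.8.
Round up.

n = 52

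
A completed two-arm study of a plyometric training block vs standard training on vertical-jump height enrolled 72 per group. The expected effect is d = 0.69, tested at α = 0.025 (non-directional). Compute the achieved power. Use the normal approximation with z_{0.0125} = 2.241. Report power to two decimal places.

power ≈ 0.97

For two equal groups, power = Φ(d·√(n/2) − z_{α/2}).
d·√(n/2) = 0.69 × √(72/2) = 0.69 × 6.000 = 4.140.
z_β = 4.140 − 2.241 = 1.899.
Power = Φ(1.899) = 0.971.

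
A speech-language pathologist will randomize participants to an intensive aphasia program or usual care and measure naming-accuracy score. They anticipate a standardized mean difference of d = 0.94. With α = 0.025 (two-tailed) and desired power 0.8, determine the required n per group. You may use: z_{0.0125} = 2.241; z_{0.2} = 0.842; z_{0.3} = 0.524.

For two independent groups with equal n: n = 2·((z_{α/2} + z_β) / d)².
z_{α/2} + z_β = 2.241 + 0.842 = 3.083.
n = 2 × (3.083 / 0.94)² = 2 × 3.280² = 2 × 10.76 = 21.5.
Round up to the next whole participant.

n = 22 per group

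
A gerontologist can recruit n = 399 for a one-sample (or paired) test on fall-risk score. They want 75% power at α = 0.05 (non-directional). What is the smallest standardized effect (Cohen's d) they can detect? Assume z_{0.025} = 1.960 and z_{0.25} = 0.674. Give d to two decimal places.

For a single sample (or paired design) of n = 399: d_min = (z_{α/2} + z_β)/√n.
z-sum = 1.960 + 0.674 = 2.634.
d_min = 2.634 / √399 = 2.634 / 19.975 = 0.132.

d_min ≈ 0.13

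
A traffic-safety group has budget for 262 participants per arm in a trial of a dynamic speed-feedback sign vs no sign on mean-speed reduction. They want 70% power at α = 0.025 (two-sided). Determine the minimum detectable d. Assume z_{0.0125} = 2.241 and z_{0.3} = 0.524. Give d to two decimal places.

For two independent groups of n = 262 each: d_min = (z_{α/2} + z_β)·√(2/n).
z-sum = 2.241 + 0.524 = 2.765.
d_min = 2.765 × √(2/262) = 2.765 × 0.0874 = 0.242.

d_min ≈ 0.24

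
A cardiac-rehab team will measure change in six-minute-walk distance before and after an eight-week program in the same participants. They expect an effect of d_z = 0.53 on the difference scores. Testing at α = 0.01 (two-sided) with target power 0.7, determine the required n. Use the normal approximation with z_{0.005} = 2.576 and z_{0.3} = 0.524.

For a paired (one-sample on differences) test: n = ((z_{α/2} + z_β) / d)².
z_{α/2} + z_β = 2.576 + 0.524 = 3.100.
n = (3.100 / 0.53)² = 5.849² = 34.21.
Round up.

n = 35 pairs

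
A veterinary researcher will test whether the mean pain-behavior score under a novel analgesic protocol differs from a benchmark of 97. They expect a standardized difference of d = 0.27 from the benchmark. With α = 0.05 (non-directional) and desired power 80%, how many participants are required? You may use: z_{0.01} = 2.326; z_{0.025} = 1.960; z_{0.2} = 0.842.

For a one-sample test: n = ((z_{α/2} + z_β) / d)².
z_{α/2} + z_β = 1.960 + 0.842 = 2.802.
n = (2.802 / 0.27)² = 10.378² = 107.70.
Round up.

n = 108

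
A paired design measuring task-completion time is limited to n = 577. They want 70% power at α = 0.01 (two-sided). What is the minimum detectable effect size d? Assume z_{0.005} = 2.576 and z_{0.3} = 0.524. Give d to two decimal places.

d_min ≈ 0.13

For a single sample (or paired design) of n = 577: d_min = (z_{α/2} + z_β)/√n.
z-sum = 2.576 + 0.524 = 3.100.
d_min = 3.100 / √577 = 3.100 / 24.021 = 0.129.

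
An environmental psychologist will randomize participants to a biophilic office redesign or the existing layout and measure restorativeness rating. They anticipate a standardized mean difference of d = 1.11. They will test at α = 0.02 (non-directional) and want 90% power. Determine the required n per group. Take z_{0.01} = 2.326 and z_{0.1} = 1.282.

For two independent groups with equal n: n = 2·((z_{α/2} + z_β) / d)².
z_{α/2} + z_β = 2.326 + 1.282 = 3.608.
n = 2 × (3.608 / 1.11)² = 2 × 3.250² = 2 × 10.57 = 21.1.
Round up to the next whole participant.

n = 22 per group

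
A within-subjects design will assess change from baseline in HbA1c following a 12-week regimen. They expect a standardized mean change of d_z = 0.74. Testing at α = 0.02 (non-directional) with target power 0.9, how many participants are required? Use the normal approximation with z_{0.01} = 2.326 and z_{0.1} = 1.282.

For a paired (one-sample on differences) test: n = ((z_{α/2} + z_β) / d)².
z_{α/2} + z_β = 2.326 + 1.282 = 3.608.
n = (3.608 / 0.74)² = 4.876² = 23.77.
Round up.

n = 24 pairs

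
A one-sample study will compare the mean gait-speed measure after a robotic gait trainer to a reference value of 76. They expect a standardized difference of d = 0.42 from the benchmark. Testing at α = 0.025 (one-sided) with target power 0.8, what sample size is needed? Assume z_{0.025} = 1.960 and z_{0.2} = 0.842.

For a one-sample test: n = ((z_{α} + z_β) / d)².
z_{α} + z_β = 1.960 + 0.842 = 2.802.
n = (2.802 / 0.42)² = 6.671² = 44.51.
Round up.

n = 45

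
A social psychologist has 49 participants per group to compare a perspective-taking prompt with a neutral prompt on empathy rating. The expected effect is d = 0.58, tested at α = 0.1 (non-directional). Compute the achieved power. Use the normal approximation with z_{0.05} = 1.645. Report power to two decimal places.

For two equal groups, power = Φ(d·√(n/2) − z_{α/2}).
d·√(n/2) = 0.58 × √(49/2) = 0.58 × 4.950 = 2.871.
z_β = 2.871 − 1.645 = 1.226.
Power = Φ(1.226) = 0.890.

power ≈ 0.89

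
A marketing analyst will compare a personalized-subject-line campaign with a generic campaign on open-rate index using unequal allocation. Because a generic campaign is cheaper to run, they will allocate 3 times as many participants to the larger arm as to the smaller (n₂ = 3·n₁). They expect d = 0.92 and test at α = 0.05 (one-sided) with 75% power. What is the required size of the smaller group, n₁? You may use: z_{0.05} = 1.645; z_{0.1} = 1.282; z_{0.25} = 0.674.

With allocation ratio k = n₂/n₁ = 3, Var(x̄₁−x̄₂) = σ²(1/n₁ + 1/(k·n₁)) = σ²·(k+1)/(k·n₁).
So n₁ = (1 + 1/k)·((z_{α} + z_β)/d)² = 1.333 × (2.319/0.92)².
n₁ = 1.333 × 6.35 = 8.5.
Round up: n₁ = 9, giving n₂ = 3 × 9 = 27.

n₁ = 9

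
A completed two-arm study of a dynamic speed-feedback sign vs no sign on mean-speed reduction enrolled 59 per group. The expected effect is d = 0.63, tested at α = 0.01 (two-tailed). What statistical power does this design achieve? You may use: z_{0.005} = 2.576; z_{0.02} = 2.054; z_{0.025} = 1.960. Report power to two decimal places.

power ≈ 0.80

For two equal groups, power = Φ(d·√(n/2) − z_{α/2}).
d·√(n/2) = 0.63 × √(59/2) = 0.63 × 5.431 = 3.422.
z_β = 3.422 − 2.576 = 0.846.
Power = Φ(0.846) = 0.801.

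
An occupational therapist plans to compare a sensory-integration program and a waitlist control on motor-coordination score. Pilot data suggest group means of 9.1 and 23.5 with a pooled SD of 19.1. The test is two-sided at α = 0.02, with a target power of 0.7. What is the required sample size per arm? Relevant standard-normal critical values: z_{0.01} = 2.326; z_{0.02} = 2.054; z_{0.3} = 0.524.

Cohen's d = |M₁ − M₂| / SD_pooled = |9.1 − 23.5| / 19.1 = 14.4 / 19.1 = 0.754.
For two independent groups with equal n: n = 2·((z_{α/2} + z_β) / d)².
z_{α/2} + z_β = 2.326 + 0.524 = 2.850.
n = 2 × (2.850 / 0.754)² = 2 × 3.780² = 2 × 14.29 = 28.6.
Round up to the next whole participant.

n = 29 per group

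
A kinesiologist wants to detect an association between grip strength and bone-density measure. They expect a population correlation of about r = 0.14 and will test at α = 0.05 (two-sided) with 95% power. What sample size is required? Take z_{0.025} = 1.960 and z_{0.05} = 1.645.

Fisher's z: C = ½·ln((1+r)/(1−r)) = ½·ln(1.3256) = 0.1409.
n = ((z_{α/2} + z_β)/C)² + 3.
(1.960 + 1.645) / 0.1409 = 3.605 / 0.1409 = 25.586.
n = 25.586² + 3 = 654.62 + 3 = 657.6.
Round up.

n = 658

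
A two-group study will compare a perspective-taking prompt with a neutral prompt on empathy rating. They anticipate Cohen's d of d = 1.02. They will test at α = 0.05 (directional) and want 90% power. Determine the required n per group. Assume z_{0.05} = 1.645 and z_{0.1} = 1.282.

n = 17 per group

For two independent groups with equal n: n = 2·((z_{α} + z_β) / d)².
z_{α} + z_β = 1.645 + 1.282 = 2.927.
n = 2 × (2.927 / 1.02)² = 2 × 2.870² = 2 × 8.23 = 16.5.
Round up to the next whole participant.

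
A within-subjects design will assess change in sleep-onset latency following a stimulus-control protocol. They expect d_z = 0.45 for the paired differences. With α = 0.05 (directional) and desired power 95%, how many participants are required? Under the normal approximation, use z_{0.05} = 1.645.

For a paired (one-sample on differences) test: n = ((z_{α} + z_β) / d)².
z_{α} + z_β = 1.645 + 1.645 = 3.290.
n = (3.290 / 0.45)² = 7.311² = 53.45.
Round up.

n = 54 pairs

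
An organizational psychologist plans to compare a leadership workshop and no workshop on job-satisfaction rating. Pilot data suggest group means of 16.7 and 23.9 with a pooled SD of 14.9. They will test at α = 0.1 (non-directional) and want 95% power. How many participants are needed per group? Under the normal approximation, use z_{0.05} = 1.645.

n = 93 per group

Cohen's d = |M₁ − M₂| / SD_pooled = |16.7 − 23.9| / 14.9 = 7.2 / 14.9 = 0.483.
For two independent groups with equal n: n = 2·((z_{α/2} + z_β) / d)².
z_{α/2} + z_β = 1.645 + 1.645 = 3.290.
n = 2 × (3.290 / 0.483)² = 2 × 6.812² = 2 × 46.40 = 92.8.
Round up to the next whole participant.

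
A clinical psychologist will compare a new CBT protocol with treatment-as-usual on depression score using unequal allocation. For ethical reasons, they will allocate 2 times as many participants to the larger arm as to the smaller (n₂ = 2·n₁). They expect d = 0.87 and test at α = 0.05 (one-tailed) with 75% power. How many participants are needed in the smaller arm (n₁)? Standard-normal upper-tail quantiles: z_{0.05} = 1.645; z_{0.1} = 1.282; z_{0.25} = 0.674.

n₁ = 11

With allocation ratio k = n₂/n₁ = 2, Var(x̄₁−x̄₂) = σ²(1/n₁ + 1/(k·n₁)) = σ²·(k+1)/(k·n₁).
So n₁ = (1 + 1/k)·((z_{α} + z_β)/d)² = 1.500 × (2.319/0.87)².
n₁ = 1.500 × 7.10 = 10.7.
Round up: n₁ = 11, giving n₂ = 2 × 11 = 22.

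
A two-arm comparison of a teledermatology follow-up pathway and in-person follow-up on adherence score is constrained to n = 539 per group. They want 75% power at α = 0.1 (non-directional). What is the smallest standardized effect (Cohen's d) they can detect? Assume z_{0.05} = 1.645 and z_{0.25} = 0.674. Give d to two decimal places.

For two independent groups of n = 539 each: d_min = (z_{α/2} + z_β)·√(2/n).
z-sum = 1.645 + 0.674 = 2.319.
d_min = 2.319 × √(2/539) = 2.319 × 0.0609 = 0.141.

d_min ≈ 0.14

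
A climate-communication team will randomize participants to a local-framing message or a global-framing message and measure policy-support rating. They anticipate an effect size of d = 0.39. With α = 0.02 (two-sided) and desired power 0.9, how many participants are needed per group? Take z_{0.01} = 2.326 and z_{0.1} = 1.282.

n = 172 per group

For two independent groups with equal n: n = 2·((z_{α/2} + z_β) / d)².
z_{α/2} + z_β = 2.326 + 1.282 = 3.608.
n = 2 × (3.608 / 0.39)² = 2 × 9.251² = 2 × 85.59 = 171.2.
Round up to the next whole participant.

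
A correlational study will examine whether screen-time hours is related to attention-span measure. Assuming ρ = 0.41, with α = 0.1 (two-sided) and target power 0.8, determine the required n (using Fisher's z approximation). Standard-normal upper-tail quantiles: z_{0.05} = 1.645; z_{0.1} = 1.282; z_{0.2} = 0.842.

n = 36

Fisher's z: C = ½·ln((1+r)/(1−r)) = ½·ln(2.3898) = 0.4356.
n = ((z_{α/2} + z_β)/C)² + 3.
(1.645 + 0.842) / 0.4356 = 2.487 / 0.4356 = 5.709.
n = 5.709² + 3 = 32.60 + 3 = 35.6.
Round up.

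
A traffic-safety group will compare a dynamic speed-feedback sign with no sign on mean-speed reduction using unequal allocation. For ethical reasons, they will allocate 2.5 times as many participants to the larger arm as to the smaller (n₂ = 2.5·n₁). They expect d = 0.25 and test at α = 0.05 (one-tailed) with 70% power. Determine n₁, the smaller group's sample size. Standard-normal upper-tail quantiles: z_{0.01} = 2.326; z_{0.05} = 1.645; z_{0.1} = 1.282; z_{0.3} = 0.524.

n₁ = 106

With allocation ratio k = n₂/n₁ = 2.5, Var(x̄₁−x̄₂) = σ²(1/n₁ + 1/(k·n₁)) = σ²·(k+1)/(k·n₁).
So n₁ = (1 + 1/k)·((z_{α} + z_β)/d)² = 1.400 × (2.169/0.25)².
n₁ = 1.400 × 75.27 = 105.4.
Round up: n₁ = 106, giving n₂ = 2.5 × 106 = 265.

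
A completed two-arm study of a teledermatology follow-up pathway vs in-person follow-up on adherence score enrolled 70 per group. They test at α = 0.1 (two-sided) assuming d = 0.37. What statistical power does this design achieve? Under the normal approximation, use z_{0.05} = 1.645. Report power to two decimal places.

For two equal groups, power = Φ(d·√(n/2) − z_{α/2}).
d·√(n/2) = 0.37 × √(70/2) = 0.37 × 5.916 = 2.189.
z_β = 2.189 − 1.645 = 0.544.
Power = Φ(0.544) = 0.707.

power ≈ 0.71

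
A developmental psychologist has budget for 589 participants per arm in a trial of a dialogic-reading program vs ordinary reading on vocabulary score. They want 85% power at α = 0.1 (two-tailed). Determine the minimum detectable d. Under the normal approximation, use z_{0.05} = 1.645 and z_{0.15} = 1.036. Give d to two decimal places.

d_min ≈ 0.16

For two independent groups of n = 589 each: d_min = (z_{α/2} + z_β)·√(2/n).
z-sum = 1.645 + 1.036 = 2.681.
d_min = 2.681 × √(2/589) = 2.681 × 0.0583 = 0.156.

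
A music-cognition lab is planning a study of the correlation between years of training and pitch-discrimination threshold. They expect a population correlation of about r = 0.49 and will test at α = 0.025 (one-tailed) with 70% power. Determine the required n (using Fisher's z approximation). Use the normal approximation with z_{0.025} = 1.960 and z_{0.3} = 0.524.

Fisher's z: C = ½·ln((1+r)/(1−r)) = ½·ln(2.9216) = 0.5361.
n = ((z_{α} + z_β)/C)² + 3.
(1.960 + 0.524) / 0.5361 = 2.484 / 0.5361 = 4.633.
n = 4.633² + 3 = 21.47 + 3 = 24.5.
Round up.

n = 25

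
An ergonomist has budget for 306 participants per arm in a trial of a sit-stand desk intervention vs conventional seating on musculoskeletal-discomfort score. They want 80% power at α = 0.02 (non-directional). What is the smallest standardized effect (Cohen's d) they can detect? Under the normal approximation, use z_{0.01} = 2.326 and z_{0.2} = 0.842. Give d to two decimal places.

d_min ≈ 0.26

For two independent groups of n = 306 each: d_min = (z_{α/2} + z_β)·√(2/n).
z-sum = 2.326 + 0.842 = 3.168.
d_min = 3.168 × √(2/306) = 3.168 × 0.0808 = 0.256.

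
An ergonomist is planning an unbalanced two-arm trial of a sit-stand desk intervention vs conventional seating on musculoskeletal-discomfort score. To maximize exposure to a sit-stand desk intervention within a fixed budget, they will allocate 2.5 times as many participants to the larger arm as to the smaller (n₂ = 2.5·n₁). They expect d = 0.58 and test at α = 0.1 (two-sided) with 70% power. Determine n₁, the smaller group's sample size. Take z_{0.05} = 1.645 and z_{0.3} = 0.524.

With allocation ratio k = n₂/n₁ = 2.5, Var(x̄₁−x̄₂) = σ²(1/n₁ + 1/(k·n₁)) = σ²·(k+1)/(k·n₁).
So n₁ = (1 + 1/k)·((z_{α/2} + z_β)/d)² = 1.400 × (2.169/0.58)².
n₁ = 1.400 × 13.99 = 19.6.
Round up: n₁ = 20, giving n₂ = 2.5 × 20 = 50.

n₁ = 20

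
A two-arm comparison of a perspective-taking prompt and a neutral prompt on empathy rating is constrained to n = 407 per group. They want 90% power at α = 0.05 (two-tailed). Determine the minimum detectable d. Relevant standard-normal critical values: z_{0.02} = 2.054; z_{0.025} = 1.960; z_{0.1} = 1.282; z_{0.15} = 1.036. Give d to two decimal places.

For two independent groups of n = 407 each: d_min = (z_{α/2} + z_β)·√(2/n).
z-sum = 1.960 + 1.282 = 3.242.
d_min = 3.242 × √(2/407) = 3.242 × 0.0701 = 0.227.

d_min ≈ 0.23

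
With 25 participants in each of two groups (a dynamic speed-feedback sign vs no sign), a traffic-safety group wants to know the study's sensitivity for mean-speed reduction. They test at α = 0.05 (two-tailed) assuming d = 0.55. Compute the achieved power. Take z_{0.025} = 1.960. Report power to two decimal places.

power ≈ 0.49

For two equal groups, power = Φ(d·√(n/2) − z_{α/2}).
d·√(n/2) = 0.55 × √(25/2) = 0.55 × 3.536 = 1.945.
z_β = 1.945 − 1.960 = -0.015.
Power = Φ(-0.015) = 0.494.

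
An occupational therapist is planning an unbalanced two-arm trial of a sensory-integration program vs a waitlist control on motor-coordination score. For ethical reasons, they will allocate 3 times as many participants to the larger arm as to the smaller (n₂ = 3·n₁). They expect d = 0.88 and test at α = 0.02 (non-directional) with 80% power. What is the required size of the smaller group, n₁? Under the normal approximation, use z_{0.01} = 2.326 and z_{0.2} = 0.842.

With allocation ratio k = n₂/n₁ = 3, Var(x̄₁−x̄₂) = σ²(1/n₁ + 1/(k·n₁)) = σ²·(k+1)/(k·n₁).
So n₁ = (1 + 1/k)·((z_{α/2} + z_β)/d)² = 1.333 × (3.168/0.88)².
n₁ = 1.333 × 12.96 = 17.3.
Round up: n₁ = 18, giving n₂ = 3 × 18 = 54.

n₁ = 18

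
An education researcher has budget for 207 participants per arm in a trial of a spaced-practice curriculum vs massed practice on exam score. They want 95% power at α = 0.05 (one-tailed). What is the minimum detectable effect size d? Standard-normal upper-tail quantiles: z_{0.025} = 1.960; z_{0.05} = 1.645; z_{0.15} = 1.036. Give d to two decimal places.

d_min ≈ 0.32

For two independent groups of n = 207 each: d_min = (z_{α} + z_β)·√(2/n).
z-sum = 1.645 + 1.645 = 3.290.
d_min = 3.290 × √(2/207) = 3.290 × 0.0983 = 0.323.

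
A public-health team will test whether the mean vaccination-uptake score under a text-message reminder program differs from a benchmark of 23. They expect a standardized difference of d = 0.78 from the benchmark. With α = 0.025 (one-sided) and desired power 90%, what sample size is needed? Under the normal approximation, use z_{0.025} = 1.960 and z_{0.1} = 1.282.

For a one-sample test: n = ((z_{α} + z_β) / d)².
z_{α} + z_β = 1.960 + 1.282 = 3.242.
n = (3.242 / 0.78)² = 4.156² = 17.28.
Round up.

n = 18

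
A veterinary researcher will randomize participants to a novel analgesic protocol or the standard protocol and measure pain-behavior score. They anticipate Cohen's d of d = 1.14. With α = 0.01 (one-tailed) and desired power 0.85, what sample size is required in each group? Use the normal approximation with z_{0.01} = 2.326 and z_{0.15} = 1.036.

For two independent groups with equal n: n = 2·((z_{α} + z_β) / d)².
z_{α} + z_β = 2.326 + 1.036 = 3.362.
n = 2 × (3.362 / 1.14)² = 2 × 2.949² = 2 × 8.70 = 17.4.
Round up to the next whole participant.

n = 18 per group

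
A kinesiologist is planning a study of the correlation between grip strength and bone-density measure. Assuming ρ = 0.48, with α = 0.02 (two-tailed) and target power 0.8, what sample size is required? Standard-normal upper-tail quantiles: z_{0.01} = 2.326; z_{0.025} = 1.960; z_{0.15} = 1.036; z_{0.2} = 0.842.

n = 40

Fisher's z: C = ½·ln((1+r)/(1−r)) = ½·ln(2.8462) = 0.5230.
n = ((z_{α/2} + z_β)/C)² + 3.
(2.326 + 0.842) / 0.5230 = 3.168 / 0.5230 = 6.057.
n = 6.057² + 3 = 36.69 + 3 = 39.7.
Round up.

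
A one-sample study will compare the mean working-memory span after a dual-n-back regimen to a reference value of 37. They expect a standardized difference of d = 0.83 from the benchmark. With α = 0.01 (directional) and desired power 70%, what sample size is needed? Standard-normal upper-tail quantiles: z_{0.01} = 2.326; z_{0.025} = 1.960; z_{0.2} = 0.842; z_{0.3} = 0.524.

For a one-sample test: n = ((z_{α} + z_β) / d)².
z_{α} + z_β = 2.326 + 0.524 = 2.850.
n = (2.850 / 0.83)² = 3.434² = 11.79.
Round up.

n = 12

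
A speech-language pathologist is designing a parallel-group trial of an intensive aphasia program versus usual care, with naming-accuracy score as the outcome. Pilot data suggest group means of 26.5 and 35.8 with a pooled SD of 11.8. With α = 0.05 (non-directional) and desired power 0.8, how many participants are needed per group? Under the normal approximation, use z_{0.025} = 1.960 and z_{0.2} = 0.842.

n = 26 per group

Cohen's d = |M₁ − M₂| / SD_pooled = |26.5 − 35.8| / 11.8 = 9.3 / 11.8 = 0.788.
For two independent groups with equal n: n = 2·((z_{α/2} + z_β) / d)².
z_{α/2} + z_β = 1.960 + 0.842 = 2.802.
n = 2 × (2.802 / 0.788)² = 2 × 3.556² = 2 × 12.64 = 25.3.
Round up to the next whole participant.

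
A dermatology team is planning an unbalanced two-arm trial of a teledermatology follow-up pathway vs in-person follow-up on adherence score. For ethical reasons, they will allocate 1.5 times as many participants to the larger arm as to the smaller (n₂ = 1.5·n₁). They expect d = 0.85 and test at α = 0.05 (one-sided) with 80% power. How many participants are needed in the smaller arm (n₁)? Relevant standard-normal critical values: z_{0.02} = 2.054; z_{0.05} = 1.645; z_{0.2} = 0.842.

n₁ = 15

With allocation ratio k = n₂/n₁ = 1.5, Var(x̄₁−x̄₂) = σ²(1/n₁ + 1/(k·n₁)) = σ²·(k+1)/(k·n₁).
So n₁ = (1 + 1/k)·((z_{α} + z_β)/d)² = 1.667 × (2.487/0.85)².
n₁ = 1.667 × 8.56 = 14.3.
Round up: n₁ = 15, giving n₂ = ⌈1.5 × 15⌉ = ⌈22.5⌉ = 23.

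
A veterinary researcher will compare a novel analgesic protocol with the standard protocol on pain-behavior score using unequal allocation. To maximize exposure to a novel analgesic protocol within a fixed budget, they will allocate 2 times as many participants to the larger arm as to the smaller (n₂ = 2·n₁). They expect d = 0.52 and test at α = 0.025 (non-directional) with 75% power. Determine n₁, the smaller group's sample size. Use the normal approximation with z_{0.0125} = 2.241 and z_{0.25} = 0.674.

With allocation ratio k = n₂/n₁ = 2, Var(x̄₁−x̄₂) = σ²(1/n₁ + 1/(k·n₁)) = σ²·(k+1)/(k·n₁).
So n₁ = (1 + 1/k)·((z_{α/2} + z_β)/d)² = 1.500 × (2.915/0.52)².
n₁ = 1.500 × 31.42 = 47.1.
Round up: n₁ = 48, giving n₂ = 2 × 48 = 96.

n₁ = 48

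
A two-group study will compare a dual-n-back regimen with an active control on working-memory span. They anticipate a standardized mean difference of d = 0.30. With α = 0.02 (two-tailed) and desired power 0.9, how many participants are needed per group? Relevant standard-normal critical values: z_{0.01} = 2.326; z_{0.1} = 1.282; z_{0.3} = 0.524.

n = 290 per group

For two independent groups with equal n: n = 2·((z_{α/2} + z_β) / d)².
z_{α/2} + z_β = 2.326 + 1.282 = 3.608.
n = 2 × (3.608 / 0.30)² = 2 × 12.027² = 2 × 144.64 = 289.3.
Round up to the next whole participant.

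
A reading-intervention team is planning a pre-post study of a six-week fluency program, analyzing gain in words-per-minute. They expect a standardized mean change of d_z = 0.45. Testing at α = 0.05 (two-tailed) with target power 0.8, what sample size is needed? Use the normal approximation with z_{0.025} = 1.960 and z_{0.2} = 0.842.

For a paired (one-sample on differences) test: n = ((z_{α/2} + z_β) / d)².
z_{α/2} + z_β = 1.960 + 0.842 = 2.802.
n = (2.802 / 0.45)² = 6.227² = 38.77.
Round up.

n = 39 pairs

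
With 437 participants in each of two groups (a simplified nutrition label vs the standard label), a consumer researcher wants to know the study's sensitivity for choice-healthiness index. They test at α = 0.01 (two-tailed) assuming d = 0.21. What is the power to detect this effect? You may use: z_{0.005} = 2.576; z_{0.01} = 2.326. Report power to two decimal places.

power ≈ 0.70

For two equal groups, power = Φ(d·√(n/2) − z_{α/2}).
d·√(n/2) = 0.21 × √(437/2) = 0.21 × 14.782 = 3.104.
z_β = 3.104 − 2.576 = 0.528.
Power = Φ(0.528) = 0.701.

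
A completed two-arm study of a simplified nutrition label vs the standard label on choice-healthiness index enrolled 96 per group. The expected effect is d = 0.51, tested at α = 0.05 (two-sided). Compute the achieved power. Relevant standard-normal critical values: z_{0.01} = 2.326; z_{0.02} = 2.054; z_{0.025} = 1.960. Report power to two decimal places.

For two equal groups, power = Φ(d·√(n/2) − z_{α/2}).
d·√(n/2) = 0.51 × √(96/2) = 0.51 × 6.928 = 3.533.
z_β = 3.533 − 1.960 = 1.573.
Power = Φ(1.573) = 0.942.

power ≈ 0.94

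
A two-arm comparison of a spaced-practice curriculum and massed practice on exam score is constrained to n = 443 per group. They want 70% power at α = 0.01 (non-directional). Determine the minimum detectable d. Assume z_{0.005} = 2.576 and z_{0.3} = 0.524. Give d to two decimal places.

For two independent groups of n = 443 each: d_min = (z_{α/2} + z_β)·√(2/n).
z-sum = 2.576 + 0.524 = 3.100.
d_min = 3.100 × √(2/443) = 3.100 × 0.0672 = 0.208.

d_min ≈ 0.21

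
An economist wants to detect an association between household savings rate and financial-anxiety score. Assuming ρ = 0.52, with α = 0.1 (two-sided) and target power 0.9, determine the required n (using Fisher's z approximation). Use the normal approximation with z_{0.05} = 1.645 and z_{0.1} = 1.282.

Fisher's z: C = ½·ln((1+r)/(1−r)) = ½·ln(3.1667) = 0.5763.
n = ((z_{α/2} + z_β)/C)² + 3.
(1.645 + 1.282) / 0.5763 = 2.927 / 0.5763 = 5.079.
n = 5.079² + 3 = 25.80 + 3 = 28.8.
Round up.

n = 29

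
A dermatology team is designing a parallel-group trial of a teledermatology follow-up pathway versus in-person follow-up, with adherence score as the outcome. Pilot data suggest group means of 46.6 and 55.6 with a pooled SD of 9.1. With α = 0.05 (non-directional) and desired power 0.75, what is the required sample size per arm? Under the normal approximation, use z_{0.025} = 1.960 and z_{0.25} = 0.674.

n = 15 per group

Cohen's d = |M₁ − M₂| / SD_pooled = |46.6 − 55.6| / 9.1 = 9.0 / 9.1 = 0.989.
For two independent groups with equal n: n = 2·((z_{α/2} + z_β) / d)².
z_{α/2} + z_β = 1.960 + 0.674 = 2.634.
n = 2 × (2.634 / 0.989)² = 2 × 2.663² = 2 × 7.09 = 14.2.
Round up to the next whole participant.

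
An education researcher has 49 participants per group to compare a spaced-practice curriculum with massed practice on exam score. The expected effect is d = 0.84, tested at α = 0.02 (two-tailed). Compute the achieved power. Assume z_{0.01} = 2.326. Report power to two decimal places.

For two equal groups, power = Φ(d·√(n/2) − z_{α/2}).
d·√(n/2) = 0.84 × √(49/2) = 0.84 × 4.950 = 4.158.
z_β = 4.158 − 2.326 = 1.832.
Power = Φ(1.832) = 0.967.

power ≈ 0.97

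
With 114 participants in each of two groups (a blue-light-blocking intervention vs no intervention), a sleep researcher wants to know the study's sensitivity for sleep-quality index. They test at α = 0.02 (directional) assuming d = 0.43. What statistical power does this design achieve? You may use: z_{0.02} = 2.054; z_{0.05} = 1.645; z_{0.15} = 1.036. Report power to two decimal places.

power ≈ 0.88

For two equal groups, power = Φ(d·√(n/2) − z_{α}).
d·√(n/2) = 0.43 × √(114/2) = 0.43 × 7.550 = 3.246.
z_β = 3.246 − 2.054 = 1.192.
Power = Φ(1.192) = 0.883.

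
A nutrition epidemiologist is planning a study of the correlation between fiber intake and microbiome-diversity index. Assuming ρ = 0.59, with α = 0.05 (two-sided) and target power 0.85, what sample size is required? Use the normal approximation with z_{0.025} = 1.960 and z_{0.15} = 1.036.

Fisher's z: C = ½·ln((1+r)/(1−r)) = ½·ln(3.8780) = 0.6777.
n = ((z_{α/2} + z_β)/C)² + 3.
(1.960 + 1.036) / 0.6777 = 2.996 / 0.6777 = 4.421.
n = 4.421² + 3 = 19.54 + 3 = 22.5.
Round up.

n = 23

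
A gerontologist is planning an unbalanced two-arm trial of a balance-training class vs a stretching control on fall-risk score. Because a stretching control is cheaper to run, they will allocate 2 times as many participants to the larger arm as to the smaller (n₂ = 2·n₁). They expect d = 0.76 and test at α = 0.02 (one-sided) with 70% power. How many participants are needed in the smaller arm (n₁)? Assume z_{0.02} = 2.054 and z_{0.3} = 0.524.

With allocation ratio k = n₂/n₁ = 2, Var(x̄₁−x̄₂) = σ²(1/n₁ + 1/(k·n₁)) = σ²·(k+1)/(k·n₁).
So n₁ = (1 + 1/k)·((z_{α} + z_β)/d)² = 1.500 × (2.578/0.76)².
n₁ = 1.500 × 11.51 = 17.3.
Round up: n₁ = 18, giving n₂ = 2 × 18 = 36.

n₁ = 18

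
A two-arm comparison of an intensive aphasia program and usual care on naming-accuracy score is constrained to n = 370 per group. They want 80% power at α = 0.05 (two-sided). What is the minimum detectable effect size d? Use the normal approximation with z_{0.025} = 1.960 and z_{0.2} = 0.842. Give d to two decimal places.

d_min ≈ 0.21

For two independent groups of n = 370 each: d_min = (z_{α/2} + z_β)·√(2/n).
z-sum = 1.960 + 0.842 = 2.802.
d_min = 2.802 × √(2/370) = 2.802 × 0.0735 = 0.206.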